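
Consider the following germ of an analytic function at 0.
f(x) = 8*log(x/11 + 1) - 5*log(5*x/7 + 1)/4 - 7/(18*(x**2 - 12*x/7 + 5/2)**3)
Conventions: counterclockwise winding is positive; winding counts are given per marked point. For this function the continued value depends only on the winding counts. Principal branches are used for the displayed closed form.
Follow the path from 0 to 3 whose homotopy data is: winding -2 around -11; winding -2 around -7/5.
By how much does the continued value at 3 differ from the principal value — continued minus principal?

The rational part is single-valued and drops out of the difference; each branch term changes only by its own monodromy.
(-5/4)*log(1 - x/(-7/5)): each positive loop around -7/5 adds 2*pi*i to the log, so winding -2 contributes (-5/4)*(-2)*2*pi*i = (5)*pi*i.
(8)*log(1 - x/(-11)): each positive loop around -11 adds 2*pi*i to the log, so winding -2 contributes (8)*(-2)*2*pi*i = -(32)*pi*i.
Summing the contributions at x = 3 gives -(27)*pi*i.

Continued minus principal equals -(27)*pi*i.


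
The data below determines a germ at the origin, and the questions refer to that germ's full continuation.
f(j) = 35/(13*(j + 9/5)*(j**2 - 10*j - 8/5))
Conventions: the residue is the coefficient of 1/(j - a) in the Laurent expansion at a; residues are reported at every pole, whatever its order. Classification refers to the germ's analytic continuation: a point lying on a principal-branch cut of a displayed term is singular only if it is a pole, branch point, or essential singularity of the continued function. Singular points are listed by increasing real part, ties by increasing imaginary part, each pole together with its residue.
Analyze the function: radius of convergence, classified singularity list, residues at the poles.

Denominator factor (j + 9/5): pole of order 1 at -9/5, modulus 9/5.
Denominator factor (j**2 - 10*j - 8/5): discriminant 532/5, real irrational roots 5 + (1/5)*sqrt(665) and 5 - (1/5)*sqrt(665); poles of order 1, moduli 5 + (1/5)*sqrt(665) and -5 + (1/5)*sqrt(665).
The radius of convergence is the smallest modulus among the singular points: -5 + (1/5)*sqrt(665).
At the order-1 pole -9/5 set g(j) = (j - (-9/5))*f(j) = 35/(13*(j**2 - 10*j - 8/5)).
Simple pole: residue = g(a) at a = -9/5, which is 875/6383.
The factor j**2 - 10*j - 8/5 splits as (j - a)(j - a') with a = 5 - (1/5)*sqrt(665), a' = 5 + (1/5)*sqrt(665). At the order-1 pole a set g(j) = (j - a)*f(j) = [35/(13*(j + 9/5))] / (j - a').
Simple pole: residue = g(a) at a = 5 - (1/5)*sqrt(665), which is -875/12766 - (425/121277)*sqrt(665).
The factor j**2 - 10*j - 8/5 splits as (j - a)(j - a') with a = 5 + (1/5)*sqrt(665), a' = 5 - (1/5)*sqrt(665). At the order-1 pole a set g(j) = (j - a)*f(j) = [35/(13*(j + 9/5))] / (j - a').
Simple pole: residue = g(a) at a = 5 + (1/5)*sqrt(665), which is -875/12766 + (425/121277)*sqrt(665).
List the singular points by increasing real part (a conjugate pair: the negative imaginary part first).

Radius of convergence at 0: -5 + (1/5)*sqrt(665).
At -9/5: a pole of order 1; residue 875/6383.
At 5 - (1/5)*sqrt(665): a pole of order 1; residue -875/12766 - (425/121277)*sqrt(665).
At 5 + (1/5)*sqrt(665): a pole of order 1; residue -875/12766 + (425/121277)*sqrt(665).


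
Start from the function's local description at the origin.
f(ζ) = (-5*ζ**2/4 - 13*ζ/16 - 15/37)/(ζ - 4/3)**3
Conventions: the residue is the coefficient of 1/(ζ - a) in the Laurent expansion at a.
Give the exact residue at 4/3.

The residue is -5/4.

At the order-3 pole 4/3 set g(ζ) = (ζ - (4/3))^3*f(ζ) = -5*ζ**2/4 - 13*ζ/16 - 15/37.
Order-3 pole: residue = g''(a)/2; g''(4/3) = -5/2, so the residue is -5/4.


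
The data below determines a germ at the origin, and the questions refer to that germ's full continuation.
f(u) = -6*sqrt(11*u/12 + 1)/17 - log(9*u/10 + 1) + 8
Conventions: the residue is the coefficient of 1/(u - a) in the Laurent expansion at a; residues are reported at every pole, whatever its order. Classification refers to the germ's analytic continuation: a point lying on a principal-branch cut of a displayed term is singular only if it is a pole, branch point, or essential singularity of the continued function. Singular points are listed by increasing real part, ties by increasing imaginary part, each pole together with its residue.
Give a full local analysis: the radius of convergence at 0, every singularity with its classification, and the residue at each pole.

Radius of convergence at 0: 12/11.
At -10/9: a logarithmic branch point.
At -12/11: an algebraic (square-root) branch point.

Branch term (-1)*log(1 - u/(-10/9)): its argument vanishes at u = -10/9, a logarithmic branch point, modulus 10/9.
Branch term (-6/17)*sqrt(1 - u/(-12/11)): its argument vanishes at u = -12/11, a square-root branch point, modulus 12/11.
The radius of convergence is the smallest modulus among the singular points: 12/11.
List the singular points by increasing real part (a conjugate pair: the negative imaginary part first).


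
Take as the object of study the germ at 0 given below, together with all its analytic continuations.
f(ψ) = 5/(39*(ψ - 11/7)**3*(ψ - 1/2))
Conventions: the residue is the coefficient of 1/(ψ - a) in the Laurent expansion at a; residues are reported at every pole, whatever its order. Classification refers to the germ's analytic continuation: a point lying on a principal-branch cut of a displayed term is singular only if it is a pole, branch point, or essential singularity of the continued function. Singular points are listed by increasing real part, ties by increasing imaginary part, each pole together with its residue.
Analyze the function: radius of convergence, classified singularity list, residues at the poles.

Radius of convergence at 0: 1/2.
At 1/2: a pole of order 1; residue -2744/26325.
At 11/7: a pole of order 3; residue 2744/26325.

Denominator factor (ψ - 11/7)^3: pole of order 3 at 11/7, modulus 11/7.
Denominator factor (ψ - 1/2): pole of order 1 at 1/2, modulus 1/2.
The radius of convergence is the smallest modulus among the singular points: 1/2.
At the order-1 pole 1/2 set g(ψ) = (ψ - (1/2))*f(ψ) = 5/(39*(ψ - 11/7)**3).
Simple pole: residue = g(a) at a = 1/2, which is -2744/26325.
At the order-3 pole 11/7 set g(ψ) = (ψ - (11/7))^3*f(ψ) = 5/(39*(ψ - 1/2)).
Order-3 pole: residue = g''(a)/2; g''(11/7) = 5488/26325, so the residue is 2744/26325.
List the singular points by increasing real part (a conjugate pair: the negative imaginary part first).


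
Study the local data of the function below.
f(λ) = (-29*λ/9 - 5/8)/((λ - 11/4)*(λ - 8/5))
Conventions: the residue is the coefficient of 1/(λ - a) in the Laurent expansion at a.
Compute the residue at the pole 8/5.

At the order-1 pole 8/5 set g(λ) = (λ - (8/5))*f(λ) = (-29*λ/9 - 5/8)/(λ - 11/4).
Simple pole: residue = g(a) at a = 8/5, which is 2081/414.

The residue is 2081/414.


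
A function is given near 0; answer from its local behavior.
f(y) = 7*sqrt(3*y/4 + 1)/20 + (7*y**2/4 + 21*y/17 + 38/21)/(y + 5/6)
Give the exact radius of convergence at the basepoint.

The radius of convergence is 5/6.

Denominator factor (y + 5/6): pole of order 1 at -5/6, modulus 5/6.
Branch term (7/20)*sqrt(1 - y/(-4/3)): its argument vanishes at y = -4/3, a square-root branch point, modulus 4/3.
The radius of convergence is the smallest modulus among the singular points: 5/6.


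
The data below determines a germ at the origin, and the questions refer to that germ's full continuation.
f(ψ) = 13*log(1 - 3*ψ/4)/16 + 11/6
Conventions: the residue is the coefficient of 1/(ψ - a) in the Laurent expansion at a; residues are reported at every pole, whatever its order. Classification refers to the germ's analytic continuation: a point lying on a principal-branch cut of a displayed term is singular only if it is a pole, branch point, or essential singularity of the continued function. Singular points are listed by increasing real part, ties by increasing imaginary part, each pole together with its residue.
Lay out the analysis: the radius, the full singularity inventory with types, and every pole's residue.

Branch term (13/16)*log(1 - ψ/(4/3)): its argument vanishes at ψ = 4/3, a logarithmic branch point, modulus 4/3.
The radius of convergence is the smallest modulus among the singular points: 4/3.

Radius of convergence at 0: 4/3.
At 4/3: a logarithmic branch point.


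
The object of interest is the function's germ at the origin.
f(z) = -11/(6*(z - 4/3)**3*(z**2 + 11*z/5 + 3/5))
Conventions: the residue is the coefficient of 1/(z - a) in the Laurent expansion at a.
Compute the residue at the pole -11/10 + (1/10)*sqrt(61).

The residue is 3069495/27303838 + (15754860/832767059)*sqrt(61).

The factor z**2 + 11*z/5 + 3/5 splits as (z - a)(z - a') with a = -11/10 + (1/10)*sqrt(61), a' = -11/10 - (1/10)*sqrt(61). At the order-1 pole a set g(z) = (z - a)*f(z) = [-11/(6*(z - 4/3)**3)] / (z - a').
Simple pole: residue = g(a) at a = -11/10 + (1/10)*sqrt(61), which is 3069495/27303838 + (15754860/832767059)*sqrt(61).


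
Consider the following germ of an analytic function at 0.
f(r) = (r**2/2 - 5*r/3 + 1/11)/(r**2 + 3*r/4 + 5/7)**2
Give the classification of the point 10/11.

Denominator factors: r**2 + 3*r/4 + 5/7 = 3765/1694 at r = 10/11 — none vanishes.
So the germ continues analytically to 10/11.

The point is a regular point.


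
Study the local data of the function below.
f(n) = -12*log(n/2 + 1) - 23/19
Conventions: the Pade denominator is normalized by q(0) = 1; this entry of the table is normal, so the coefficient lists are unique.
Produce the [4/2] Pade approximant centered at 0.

The Pade approximant has numerator coefficients [-23/19, -388/57, -249/95, -1/10, 1/240]; denominator coefficients [1, 2/3, 1/10].

Taylor coefficients needed (expand at 0): a_0 = -23/19, a_1 = -6, a_2 = 3/2, a_3 = -1/2, a_4 = 3/16, a_5 = -3/40, a_6 = 1/32.
Write the denominator as Q(n) = 1 + q1*n + q2*n^2. Requiring Q*f - P = O(n^7) with deg P <= 4 kills the coefficients of n^5..n^6 in Q*f:
  n^5: a_5 + q1*a_4 + q2*a_3 = 0, i.e. -3/40 + (3/16)*q1 + (-1/2)*q2 = 0.
  n^6: a_6 + q1*a_5 + q2*a_4 = 0, i.e. 1/32 + (-3/40)*q1 + (3/16)*q2 = 0.
Solving this linear system: q1 = 2/3, q2 = 1/10.
The numerator is Q*f truncated at degree 4: P0 = a_0 = -23/19; P1 = a_1 + q1*a_0 = -388/57; P2 = a_2 + q1*a_1 + q2*a_0 = -249/95; P3 = a_3 + q1*a_2 + q2*a_1 = -1/10; P4 = a_4 + q1*a_3 + q2*a_2 = 1/240.


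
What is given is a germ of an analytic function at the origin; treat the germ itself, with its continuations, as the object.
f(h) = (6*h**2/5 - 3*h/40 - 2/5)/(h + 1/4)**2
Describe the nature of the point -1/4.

The denominator factor h + 1/4 vanishes at -1/4 and appears to the power 2; the numerator there equals -49/160, nonzero, and no other factor vanishes.
Hence a pole whose order is the multiplicity, 2.

The point is a pole of order 2.


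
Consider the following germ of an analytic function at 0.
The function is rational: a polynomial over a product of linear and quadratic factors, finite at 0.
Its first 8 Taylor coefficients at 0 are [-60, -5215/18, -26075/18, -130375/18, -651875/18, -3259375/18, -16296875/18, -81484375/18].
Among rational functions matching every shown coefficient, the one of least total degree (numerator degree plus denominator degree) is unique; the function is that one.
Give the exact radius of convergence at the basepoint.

No rational of total degree below 2 reproduces all 8 coefficients; solving the [1/1] Pade equations on them gives f(w) = (12 - 37*w/18)/(w - 1/5), whose expansion matches every shown term.
Denominator factor (w - 1/5): pole of order 1 at 1/5, modulus 1/5.
The radius of convergence is the smallest modulus among the singular points: 1/5.

The radius of convergence is 1/5.


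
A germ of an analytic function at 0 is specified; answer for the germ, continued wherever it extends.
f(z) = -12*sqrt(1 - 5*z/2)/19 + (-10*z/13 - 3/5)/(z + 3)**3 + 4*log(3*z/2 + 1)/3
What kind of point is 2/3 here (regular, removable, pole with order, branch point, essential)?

Denominator factors: z + 3 = 11/3 at z = 2/3 — none vanishes.
Branch term log(1 - z/(-2/3)): argument at 2/3 is 2, nonzero, so 2/3 is not its branch point (a point on a principal cut is still regular for the continued germ).
Branch term sqrt(1 - z/(2/5)): argument at 2/3 is -2/3, nonzero, so 2/3 is not its branch point (a point on a principal cut is still regular for the continued germ).
So the germ continues analytically to 2/3.

The point is a regular point.


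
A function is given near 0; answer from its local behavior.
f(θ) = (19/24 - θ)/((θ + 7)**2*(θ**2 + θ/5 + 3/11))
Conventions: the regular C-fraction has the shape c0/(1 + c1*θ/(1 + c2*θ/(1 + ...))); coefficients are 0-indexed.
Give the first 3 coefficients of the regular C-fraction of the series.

The regular C-fraction coefficients are [209/3528, 4553/1995, -1798808/605549].

Taylor coefficients (expand at 0): a_0 = 209/3528, a_1 = -50083/370440, a_2 = -3619759/38896200.
c0 = a_0 = 209/3528. Peel one level at a time: if S = 1 + c*θ/S' with S'(0) = 1, then c is the θ-coefficient of S and S' = c*θ/(S - 1).
S_1 = c0/f = 1 + (4553/1995)*θ + (1798808/265335)*θ^2 + ...; c1 = 4553/1995.
S_2 = c1*θ/(S_1 - 1) = 1 + (-1798808/605549)*θ + ...; c2 = -1798808/605549.


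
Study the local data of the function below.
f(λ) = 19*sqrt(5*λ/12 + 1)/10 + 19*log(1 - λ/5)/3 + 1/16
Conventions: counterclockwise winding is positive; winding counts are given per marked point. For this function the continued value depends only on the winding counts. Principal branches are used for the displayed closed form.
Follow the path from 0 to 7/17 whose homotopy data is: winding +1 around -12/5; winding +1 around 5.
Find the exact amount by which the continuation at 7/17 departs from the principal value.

The rational part is single-valued and drops out of the difference; each branch term changes only by its own monodromy.
(19/10)*sqrt(1 - λ/(-12/5)): winding +1 is odd, the square root flips sign, contributing -2*(19/10)*sqrt(1 - (7/17)/(-12/5)) = -2*(19/10)*sqrt(239/204) = -(19/510)*sqrt(12189).
(19/3)*log(1 - λ/(5)): each positive loop around 5 adds 2*pi*i to the log, so winding +1 contributes (19/3)*(1)*2*pi*i = (38/3)*pi*i.
Summing the contributions at λ = 7/17 gives (-(19/510)*sqrt(12189)) + ((38/3)*pi)*i.

Continued minus principal equals (-(19/510)*sqrt(12189)) + ((38/3)*pi)*i.


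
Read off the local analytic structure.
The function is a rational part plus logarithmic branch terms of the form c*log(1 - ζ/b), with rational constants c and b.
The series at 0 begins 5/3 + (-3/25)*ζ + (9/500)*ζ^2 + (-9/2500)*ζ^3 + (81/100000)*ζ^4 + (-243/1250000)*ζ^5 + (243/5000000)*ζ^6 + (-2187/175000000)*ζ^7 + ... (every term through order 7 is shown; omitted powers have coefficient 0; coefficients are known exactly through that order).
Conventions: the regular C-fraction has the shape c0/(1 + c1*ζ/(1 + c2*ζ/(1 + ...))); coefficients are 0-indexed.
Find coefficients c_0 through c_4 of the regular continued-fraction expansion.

The regular C-fraction coefficients are [5/3, 9/125, 39/500, 5/52, 7/130].

Taylor coefficients (read off): a_0 = 5/3, a_1 = -3/25, a_2 = 9/500, a_3 = -9/2500, a_4 = 81/100000.
c0 = a_0 = 5/3. Peel one level at a time: if S = 1 + c*ζ/S' with S'(0) = 1, then c is the ζ-coefficient of S and S' = c*ζ/(S - 1).
S_1 = c0/f = 1 + (9/125)*ζ + (-351/62500)*ζ^2 + ...; c1 = 9/125.
S_2 = c1*ζ/(S_1 - 1) = 1 + (39/500)*ζ + (-3/400)*ζ^2 + ...; c2 = 39/500.
S_3 = c2*ζ/(S_2 - 1) = 1 + (5/52)*ζ + (-7/1352)*ζ^2 + ...; c3 = 5/52.
S_4 = c3*ζ/(S_3 - 1) = 1 + (7/130)*ζ + ...; c4 = 7/130.


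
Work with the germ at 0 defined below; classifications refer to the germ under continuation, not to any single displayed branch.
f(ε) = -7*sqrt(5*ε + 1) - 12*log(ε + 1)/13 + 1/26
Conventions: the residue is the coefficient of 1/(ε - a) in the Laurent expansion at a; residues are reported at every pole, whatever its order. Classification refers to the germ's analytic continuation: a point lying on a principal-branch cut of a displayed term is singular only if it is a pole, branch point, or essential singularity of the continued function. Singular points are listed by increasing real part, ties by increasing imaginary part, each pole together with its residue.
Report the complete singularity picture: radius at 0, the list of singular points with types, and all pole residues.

Radius of convergence at 0: 1/5.
At -1: a logarithmic branch point.
At -1/5: an algebraic (square-root) branch point.

Branch term (-7)*sqrt(1 - ε/(-1/5)): its argument vanishes at ε = -1/5, a square-root branch point, modulus 1/5.
Branch term (-12/13)*log(1 - ε/(-1)): its argument vanishes at ε = -1, a logarithmic branch point, modulus 1.
The radius of convergence is the smallest modulus among the singular points: 1/5.
List the singular points by increasing real part (a conjugate pair: the negative imaginary part first).


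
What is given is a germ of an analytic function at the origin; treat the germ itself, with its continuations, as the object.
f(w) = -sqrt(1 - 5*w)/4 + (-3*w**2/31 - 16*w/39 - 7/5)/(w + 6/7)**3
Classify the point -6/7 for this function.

The denominator factor w + 6/7 vanishes at -6/7 and appears to the power 3; the numerator there equals -110529/98735, nonzero, and no other factor vanishes.
The branch terms are analytic at this point.
Hence a pole whose order is the multiplicity, 3.

The point is a pole of order 3.


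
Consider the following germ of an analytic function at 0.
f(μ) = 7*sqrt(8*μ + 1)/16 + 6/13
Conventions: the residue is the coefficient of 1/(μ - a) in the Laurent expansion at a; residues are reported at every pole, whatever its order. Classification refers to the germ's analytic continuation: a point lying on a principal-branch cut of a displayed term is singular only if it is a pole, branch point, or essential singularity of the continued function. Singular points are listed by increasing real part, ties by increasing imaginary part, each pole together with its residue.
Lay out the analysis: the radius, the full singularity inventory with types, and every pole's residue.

Radius of convergence at 0: 1/8.
At -1/8: an algebraic (square-root) branch point.

Branch term (7/16)*sqrt(1 - μ/(-1/8)): its argument vanishes at μ = -1/8, a square-root branch point, modulus 1/8.
The radius of convergence is the smallest modulus among the singular points: 1/8.


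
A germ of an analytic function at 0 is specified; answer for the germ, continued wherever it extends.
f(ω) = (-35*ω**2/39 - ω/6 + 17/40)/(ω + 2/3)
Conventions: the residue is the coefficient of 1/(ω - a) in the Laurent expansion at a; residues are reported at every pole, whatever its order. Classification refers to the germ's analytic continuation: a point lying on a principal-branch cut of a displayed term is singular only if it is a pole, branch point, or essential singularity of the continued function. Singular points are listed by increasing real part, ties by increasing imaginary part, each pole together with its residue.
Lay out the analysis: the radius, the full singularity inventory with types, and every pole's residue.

Radius of convergence at 0: 2/3.
At -2/3: a pole of order 1; residue 1927/14040.

Denominator factor (ω + 2/3): pole of order 1 at -2/3, modulus 2/3.
The radius of convergence is the smallest modulus among the singular points: 2/3.
At the order-1 pole -2/3 set g(ω) = (ω - (-2/3))*f(ω) = -35*ω**2/39 - ω/6 + 17/40.
Simple pole: residue = g(a) at a = -2/3, which is 1927/14040.


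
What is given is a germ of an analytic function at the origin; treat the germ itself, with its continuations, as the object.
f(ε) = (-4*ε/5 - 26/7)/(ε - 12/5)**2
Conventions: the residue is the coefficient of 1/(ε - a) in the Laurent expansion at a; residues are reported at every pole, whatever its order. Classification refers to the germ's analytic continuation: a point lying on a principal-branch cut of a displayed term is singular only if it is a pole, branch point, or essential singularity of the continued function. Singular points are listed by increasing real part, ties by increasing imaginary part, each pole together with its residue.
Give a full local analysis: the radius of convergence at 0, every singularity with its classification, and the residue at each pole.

Denominator factor (ε - 12/5)^2: pole of order 2 at 12/5, modulus 12/5.
The radius of convergence is the smallest modulus among the singular points: 12/5.
At the order-2 pole 12/5 set g(ε) = (ε - (12/5))^2*f(ε) = -4*ε/5 - 26/7.
Order-2 pole: residue = g'(a); g'(12/5) = -4/5, so the residue is -4/5.

Radius of convergence at 0: 12/5.
At 12/5: a pole of order 2; residue -4/5.


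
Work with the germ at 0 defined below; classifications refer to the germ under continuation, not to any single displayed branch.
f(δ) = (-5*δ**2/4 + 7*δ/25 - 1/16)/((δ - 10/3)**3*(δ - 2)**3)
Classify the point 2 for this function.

The point is a pole of order 3.

The denominator factor δ - 2 vanishes at 2 and appears to the power 3; the numerator there equals -1801/400, nonzero, and no other factor vanishes.
Hence a pole whose order is the multiplicity, 3.


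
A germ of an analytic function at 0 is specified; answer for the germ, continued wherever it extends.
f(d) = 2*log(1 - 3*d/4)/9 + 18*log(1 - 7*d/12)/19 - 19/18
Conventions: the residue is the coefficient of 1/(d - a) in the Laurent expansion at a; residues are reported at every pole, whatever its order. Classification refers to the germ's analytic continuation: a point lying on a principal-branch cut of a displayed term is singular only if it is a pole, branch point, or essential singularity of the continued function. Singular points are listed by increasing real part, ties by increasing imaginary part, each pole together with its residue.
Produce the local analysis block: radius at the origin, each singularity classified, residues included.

Radius of convergence at 0: 4/3.
At 4/3: a logarithmic branch point.
At 12/7: a logarithmic branch point.

Branch term (2/9)*log(1 - d/(4/3)): its argument vanishes at d = 4/3, a logarithmic branch point, modulus 4/3.
Branch term (18/19)*log(1 - d/(12/7)): its argument vanishes at d = 12/7, a logarithmic branch point, modulus 12/7.
The radius of convergence is the smallest modulus among the singular points: 4/3.
List the singular points by increasing real part (a conjugate pair: the negative imaginary part first).


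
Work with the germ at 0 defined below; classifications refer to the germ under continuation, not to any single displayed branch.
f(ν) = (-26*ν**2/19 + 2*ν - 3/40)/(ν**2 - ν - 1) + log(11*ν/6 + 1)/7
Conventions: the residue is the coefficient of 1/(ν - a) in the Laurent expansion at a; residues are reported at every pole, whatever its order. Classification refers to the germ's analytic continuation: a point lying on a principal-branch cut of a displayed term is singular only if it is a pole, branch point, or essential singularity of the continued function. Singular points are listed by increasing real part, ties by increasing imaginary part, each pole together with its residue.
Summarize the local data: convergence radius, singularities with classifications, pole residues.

Denominator factor (ν**2 - ν - 1): discriminant 5, real irrational roots 1/2 + (1/2)*sqrt(5) and 1/2 - (1/2)*sqrt(5); poles of order 1, moduli 1/2 + (1/2)*sqrt(5) and -1/2 + (1/2)*sqrt(5).
Branch term (1/7)*log(1 - ν/(-6/11)): its argument vanishes at ν = -6/11, a logarithmic branch point, modulus 6/11.
The radius of convergence is the smallest modulus among the singular points: 6/11.
The branch term is analytic at 1/2 - (1/2)*sqrt(5) and contributes nothing to the residue; only the rational part matters.
The factor ν**2 - ν - 1 splits as (ν - a)(ν - a') with a = 1/2 - (1/2)*sqrt(5), a' = 1/2 + (1/2)*sqrt(5). At the order-1 pole a set g(ν) = (ν - a)*(rational part) = [-26*ν**2/19 + 2*ν - 3/40] / (ν - a').
Simple pole: residue = g(a) at a = 1/2 - (1/2)*sqrt(5), which is 6/19 + (857/3800)*sqrt(5).
The branch term is analytic at 1/2 + (1/2)*sqrt(5) and contributes nothing to the residue; only the rational part matters.
The factor ν**2 - ν - 1 splits as (ν - a)(ν - a') with a = 1/2 + (1/2)*sqrt(5), a' = 1/2 - (1/2)*sqrt(5). At the order-1 pole a set g(ν) = (ν - a)*(rational part) = [-26*ν**2/19 + 2*ν - 3/40] / (ν - a').
Simple pole: residue = g(a) at a = 1/2 + (1/2)*sqrt(5), which is 6/19 - (857/3800)*sqrt(5).
List the singular points by increasing real part (a conjugate pair: the negative imaginary part first).

Radius of convergence at 0: 6/11.
At 1/2 - (1/2)*sqrt(5): a pole of order 1; residue 6/19 + (857/3800)*sqrt(5).
At -6/11: a logarithmic branch point.
At 1/2 + (1/2)*sqrt(5): a pole of order 1; residue 6/19 - (857/3800)*sqrt(5).


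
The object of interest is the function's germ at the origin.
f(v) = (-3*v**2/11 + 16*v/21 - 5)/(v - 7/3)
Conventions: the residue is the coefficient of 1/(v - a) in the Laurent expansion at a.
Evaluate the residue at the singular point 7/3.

The residue is -466/99.

At the order-1 pole 7/3 set g(v) = (v - (7/3))*f(v) = -3*v**2/11 + 16*v/21 - 5.
Simple pole: residue = g(a) at a = 7/3, which is -466/99.


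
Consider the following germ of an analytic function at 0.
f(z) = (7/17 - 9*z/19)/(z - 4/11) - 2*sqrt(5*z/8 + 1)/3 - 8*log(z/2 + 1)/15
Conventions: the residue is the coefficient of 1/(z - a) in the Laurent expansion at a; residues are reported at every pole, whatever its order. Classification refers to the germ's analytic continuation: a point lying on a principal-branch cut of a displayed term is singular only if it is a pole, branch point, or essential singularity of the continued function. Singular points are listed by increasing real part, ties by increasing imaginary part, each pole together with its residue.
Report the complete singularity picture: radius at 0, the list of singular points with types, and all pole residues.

Radius of convergence at 0: 4/11.
At -2: a logarithmic branch point.
At -8/5: an algebraic (square-root) branch point.
At 4/11: a pole of order 1; residue 851/3553.

Denominator factor (z - 4/11): pole of order 1 at 4/11, modulus 4/11.
Branch term (-2/3)*sqrt(1 - z/(-8/5)): its argument vanishes at z = -8/5, a square-root branch point, modulus 8/5.
Branch term (-8/15)*log(1 - z/(-2)): its argument vanishes at z = -2, a logarithmic branch point, modulus 2.
The radius of convergence is the smallest modulus among the singular points: 4/11.
The branch terms are analytic at 4/11 and contribute nothing to the residue; only the rational part matters.
At the order-1 pole 4/11 set g(z) = (z - (4/11))*(rational part) = 7/17 - 9*z/19.
Simple pole: residue = g(a) at a = 4/11, which is 851/3553.
List the singular points by increasing real part (a conjugate pair: the negative imaginary part first).


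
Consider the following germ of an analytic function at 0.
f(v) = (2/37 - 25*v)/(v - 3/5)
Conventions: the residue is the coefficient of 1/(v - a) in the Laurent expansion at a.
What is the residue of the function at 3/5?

At the order-1 pole 3/5 set g(v) = (v - (3/5))*f(v) = 2/37 - 25*v.
Simple pole: residue = g(a) at a = 3/5, which is -553/37.

The residue is -553/37.


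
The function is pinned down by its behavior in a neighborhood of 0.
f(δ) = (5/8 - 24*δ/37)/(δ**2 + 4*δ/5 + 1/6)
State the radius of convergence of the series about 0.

The radius of convergence is (1/6)*sqrt(6).

Denominator factor (δ**2 + 4*δ/5 + 1/6): discriminant -2/75, complex-conjugate roots (-2/5) + ((1/30)*sqrt(6))*i and (-2/5) - ((1/30)*sqrt(6))*i; poles of order 1, moduli (1/6)*sqrt(6) and (1/6)*sqrt(6).
The radius of convergence is the smallest modulus among the singular points: (1/6)*sqrt(6).


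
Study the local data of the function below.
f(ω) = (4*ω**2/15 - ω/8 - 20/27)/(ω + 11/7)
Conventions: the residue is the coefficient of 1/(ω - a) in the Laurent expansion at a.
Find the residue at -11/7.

At the order-1 pole -11/7 set g(ω) = (ω - (-11/7))*f(ω) = 4*ω**2/15 - ω/8 - 20/27.
Simple pole: residue = g(a) at a = -11/7, which is 6043/52920.

The residue is 6043/52920.


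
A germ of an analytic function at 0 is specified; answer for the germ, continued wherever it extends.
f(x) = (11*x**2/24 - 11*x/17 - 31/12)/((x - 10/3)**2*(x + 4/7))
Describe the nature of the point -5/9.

The point is a regular point.

Denominator factors: x + 4/7 = 1/63 at x = -5/9; x - 10/3 = -35/9 at x = -5/9 — none vanishes.
So the germ continues analytically to -5/9.


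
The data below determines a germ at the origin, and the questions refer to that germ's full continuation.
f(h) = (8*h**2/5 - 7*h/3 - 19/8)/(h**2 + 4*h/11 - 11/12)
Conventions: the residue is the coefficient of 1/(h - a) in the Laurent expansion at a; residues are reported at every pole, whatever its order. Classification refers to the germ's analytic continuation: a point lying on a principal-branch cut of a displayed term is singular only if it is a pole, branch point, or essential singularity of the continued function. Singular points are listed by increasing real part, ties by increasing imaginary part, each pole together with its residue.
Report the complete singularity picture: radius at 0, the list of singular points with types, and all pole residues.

Radius of convergence at 0: -2/11 + (1/66)*sqrt(4137).
At -2/11 - (1/66)*sqrt(4137): a pole of order 1; residue -481/330 + (1831/606760)*sqrt(4137).
At -2/11 + (1/66)*sqrt(4137): a pole of order 1; residue -481/330 - (1831/606760)*sqrt(4137).

Denominator factor (h**2 + 4*h/11 - 11/12): discriminant 1379/363, real irrational roots -2/11 + (1/66)*sqrt(4137) and -2/11 - (1/66)*sqrt(4137); poles of order 1, moduli -2/11 + (1/66)*sqrt(4137) and 2/11 + (1/66)*sqrt(4137).
The radius of convergence is the smallest modulus among the singular points: -2/11 + (1/66)*sqrt(4137).
The factor h**2 + 4*h/11 - 11/12 splits as (h - a)(h - a') with a = -2/11 - (1/66)*sqrt(4137), a' = -2/11 + (1/66)*sqrt(4137). At the order-1 pole a set g(h) = (h - a)*f(h) = [8*h**2/5 - 7*h/3 - 19/8] / (h - a').
Simple pole: residue = g(a) at a = -2/11 - (1/66)*sqrt(4137), which is -481/330 + (1831/606760)*sqrt(4137).
The factor h**2 + 4*h/11 - 11/12 splits as (h - a)(h - a') with a = -2/11 + (1/66)*sqrt(4137), a' = -2/11 - (1/66)*sqrt(4137). At the order-1 pole a set g(h) = (h - a)*f(h) = [8*h**2/5 - 7*h/3 - 19/8] / (h - a').
Simple pole: residue = g(a) at a = -2/11 + (1/66)*sqrt(4137), which is -481/330 - (1831/606760)*sqrt(4137).
List the singular points by increasing real part (a conjugate pair: the negative imaginary part first).


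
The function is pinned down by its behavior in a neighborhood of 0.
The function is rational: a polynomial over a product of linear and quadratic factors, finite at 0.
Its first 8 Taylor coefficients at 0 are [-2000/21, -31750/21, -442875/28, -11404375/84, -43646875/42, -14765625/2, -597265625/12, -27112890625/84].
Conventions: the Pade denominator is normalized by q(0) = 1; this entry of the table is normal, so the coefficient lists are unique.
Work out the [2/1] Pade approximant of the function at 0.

Taylor coefficients needed (read off): a_0 = -2000/21, a_1 = -31750/21, a_2 = -442875/28, a_3 = -11404375/84.
Write the denominator as Q(η) = 1 + q1*η. Requiring Q*f - P = O(η^4) with deg P <= 2 kills the coefficients of η^3..η^3 in Q*f:
  η^3: a_3 + q1*a_2 = 0, i.e. -11404375/84 + (-442875/28)*q1 = 0.
Solving this linear system: q1 = -91235/10629.
The numerator is Q*f truncated at degree 2: P0 = a_0 = -2000/21; P1 = a_1 + q1*a_0 = -155000750/223209; P2 = a_2 + q1*a_1 = -2535110125/892836.

The Pade approximant has numerator coefficients [-2000/21, -155000750/223209, -2535110125/892836]; denominator coefficients [1, -91235/10629].


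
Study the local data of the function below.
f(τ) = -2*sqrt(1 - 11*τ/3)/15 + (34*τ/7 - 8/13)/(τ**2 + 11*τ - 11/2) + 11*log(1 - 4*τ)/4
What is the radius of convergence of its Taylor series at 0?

Denominator factor (τ**2 + 11*τ - 11/2): discriminant 143, real irrational roots -11/2 + (1/2)*sqrt(143) and -11/2 - (1/2)*sqrt(143); poles of order 1, moduli -11/2 + (1/2)*sqrt(143) and 11/2 + (1/2)*sqrt(143).
Branch term (-2/15)*sqrt(1 - τ/(3/11)): its argument vanishes at τ = 3/11, a square-root branch point, modulus 3/11.
Branch term (11/4)*log(1 - τ/(1/4)): its argument vanishes at τ = 1/4, a logarithmic branch point, modulus 1/4.
The radius of convergence is the smallest modulus among the singular points: 1/4.

The radius of convergence is 1/4.


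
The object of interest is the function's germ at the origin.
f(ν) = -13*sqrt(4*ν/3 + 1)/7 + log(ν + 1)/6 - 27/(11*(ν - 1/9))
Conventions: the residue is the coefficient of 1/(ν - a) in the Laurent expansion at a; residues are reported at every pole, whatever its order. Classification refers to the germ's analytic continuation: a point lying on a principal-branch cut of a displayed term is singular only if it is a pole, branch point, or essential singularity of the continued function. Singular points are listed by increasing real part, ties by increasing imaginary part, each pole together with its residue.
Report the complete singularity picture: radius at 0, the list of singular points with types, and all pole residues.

Denominator factor (ν - 1/9): pole of order 1 at 1/9, modulus 1/9.
Branch term (-13/7)*sqrt(1 - ν/(-3/4)): its argument vanishes at ν = -3/4, a square-root branch point, modulus 3/4.
Branch term (1/6)*log(1 - ν/(-1)): its argument vanishes at ν = -1, a logarithmic branch point, modulus 1.
The radius of convergence is the smallest modulus among the singular points: 1/9.
The branch terms are analytic at 1/9 and contribute nothing to the residue; only the rational part matters.
At the order-1 pole 1/9 set g(ν) = (ν - (1/9))*(rational part) = -27/11.
Simple pole: residue = g(a) at a = 1/9, which is -27/11.
List the singular points by increasing real part (a conjugate pair: the negative imaginary part first).

Radius of convergence at 0: 1/9.
At -1: a logarithmic branch point.
At -3/4: an algebraic (square-root) branch point.
At 1/9: a pole of order 1; residue -27/11.


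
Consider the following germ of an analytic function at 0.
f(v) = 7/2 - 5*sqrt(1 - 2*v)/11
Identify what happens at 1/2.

The point is an algebraic (square-root) branch point.

The term (-5/11)*sqrt(1 - v/(1/2)) has argument 1 - 1/2/(1/2) = 0 at 1/2: a square-root (algebraic, two-sheeted) branch point; the remaining terms are analytic or single-valued there.


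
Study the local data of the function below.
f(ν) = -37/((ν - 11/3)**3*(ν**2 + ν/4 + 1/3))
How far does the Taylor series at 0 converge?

Denominator factor (ν**2 + ν/4 + 1/3): discriminant -61/48, complex-conjugate roots (-1/8) + ((1/24)*sqrt(183))*i and (-1/8) - ((1/24)*sqrt(183))*i; poles of order 1, moduli (1/3)*sqrt(3) and (1/3)*sqrt(3).
Denominator factor (ν - 11/3)^3: pole of order 3 at 11/3, modulus 11/3.
The radius of convergence is the smallest modulus among the singular points: (1/3)*sqrt(3).

The radius of convergence is (1/3)*sqrt(3).


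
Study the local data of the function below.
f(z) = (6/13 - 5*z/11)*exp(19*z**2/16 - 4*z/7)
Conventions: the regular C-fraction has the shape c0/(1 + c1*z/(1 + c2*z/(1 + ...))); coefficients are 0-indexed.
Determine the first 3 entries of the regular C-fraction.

Taylor coefficients (expand at 0): a_0 = 6/13, a_1 = -719/1001, a_2 = 49507/56056.
c0 = a_0 = 6/13. Peel one level at a time: if S = 1 + c*z/S' with S'(0) = 1, then c is the z-coefficient of S and S' = c*z/(S - 1).
S_1 = c0/f = 1 + (719/462)*z + (434113/853776)*z^2 + ...; c1 = 719/462.
S_2 = c1*z/(S_1 - 1) = 1 + (-434113/1328712)*z + ...; c2 = -434113/1328712.

The regular C-fraction coefficients are [6/13, 719/462, -434113/1328712].


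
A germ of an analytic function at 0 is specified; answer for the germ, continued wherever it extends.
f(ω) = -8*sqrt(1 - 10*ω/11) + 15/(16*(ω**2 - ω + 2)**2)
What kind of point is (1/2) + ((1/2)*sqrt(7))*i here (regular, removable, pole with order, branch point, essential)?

The point is a pole of order 2.

The denominator factor ω**2 - ω + 2 vanishes at (1/2) + ((1/2)*sqrt(7))*i and appears to the power 2; the numerator there equals 15/16, nonzero, and no other factor vanishes.
The branch terms are analytic at this point.
Hence a pole whose order is the multiplicity, 2.


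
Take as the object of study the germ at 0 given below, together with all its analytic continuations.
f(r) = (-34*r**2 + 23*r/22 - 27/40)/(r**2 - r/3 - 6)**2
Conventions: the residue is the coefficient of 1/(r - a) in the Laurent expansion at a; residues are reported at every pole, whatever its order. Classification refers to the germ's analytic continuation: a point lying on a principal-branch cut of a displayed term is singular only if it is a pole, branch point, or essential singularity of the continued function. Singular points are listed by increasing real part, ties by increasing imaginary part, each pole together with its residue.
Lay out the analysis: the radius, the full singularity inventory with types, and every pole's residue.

Denominator factor (r**2 - r/3 - 6)^2: discriminant 217/9, real irrational roots 1/6 + (1/6)*sqrt(217) and 1/6 - (1/6)*sqrt(217); poles of order 2, moduli 1/6 + (1/6)*sqrt(217) and -1/6 + (1/6)*sqrt(217).
The radius of convergence is the smallest modulus among the singular points: -1/6 + (1/6)*sqrt(217).
The factor r**2 - r/3 - 6 splits as (r - a)(r - a') with a = 1/6 - (1/6)*sqrt(217), a' = 1/6 + (1/6)*sqrt(217). At the order-2 pole a set g(r) = (r - a)^2*f(r) = [-34*r**2 + 23*r/22 - 27/40] / (r - a')^2.
Order-2 pole: residue = g'(a); g'(1/6 - (1/6)*sqrt(217)) = (2417571/10359580)*sqrt(217), so the residue is (2417571/10359580)*sqrt(217).
The factor r**2 - r/3 - 6 splits as (r - a)(r - a') with a = 1/6 + (1/6)*sqrt(217), a' = 1/6 - (1/6)*sqrt(217). At the order-2 pole a set g(r) = (r - a)^2*f(r) = [-34*r**2 + 23*r/22 - 27/40] / (r - a')^2.
Order-2 pole: residue = g'(a); g'(1/6 + (1/6)*sqrt(217)) = -(2417571/10359580)*sqrt(217), so the residue is -(2417571/10359580)*sqrt(217).
List the singular points by increasing real part (a conjugate pair: the negative imaginary part first).

Radius of convergence at 0: -1/6 + (1/6)*sqrt(217).
At 1/6 - (1/6)*sqrt(217): a pole of order 2; residue (2417571/10359580)*sqrt(217).
At 1/6 + (1/6)*sqrt(217): a pole of order 2; residue -(2417571/10359580)*sqrt(217).


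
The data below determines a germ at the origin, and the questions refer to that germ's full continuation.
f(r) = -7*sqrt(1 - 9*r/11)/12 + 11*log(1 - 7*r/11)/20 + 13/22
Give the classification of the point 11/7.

The point is a logarithmic branch point.

The term (11/20)*log(1 - r/(11/7)) has argument 1 - 11/7/(11/7) = 0 at 11/7: a logarithmic (infinitely-sheeted) branch point; the remaining terms are analytic or single-valued there.


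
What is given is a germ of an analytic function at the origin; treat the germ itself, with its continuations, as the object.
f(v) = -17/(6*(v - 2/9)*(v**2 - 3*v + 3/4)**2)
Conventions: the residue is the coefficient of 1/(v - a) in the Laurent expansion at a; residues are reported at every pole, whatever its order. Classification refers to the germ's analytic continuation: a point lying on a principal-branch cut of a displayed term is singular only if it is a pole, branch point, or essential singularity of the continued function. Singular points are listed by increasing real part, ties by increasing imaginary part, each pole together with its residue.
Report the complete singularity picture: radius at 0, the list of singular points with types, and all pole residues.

Radius of convergence at 0: 2/9.
At 2/9: a pole of order 1; residue -297432/1849.
At 3/2 - (1/2)*sqrt(6): a pole of order 2; residue 148716/1849 + (363239/11094)*sqrt(6).
At 3/2 + (1/2)*sqrt(6): a pole of order 2; residue 148716/1849 - (363239/11094)*sqrt(6).


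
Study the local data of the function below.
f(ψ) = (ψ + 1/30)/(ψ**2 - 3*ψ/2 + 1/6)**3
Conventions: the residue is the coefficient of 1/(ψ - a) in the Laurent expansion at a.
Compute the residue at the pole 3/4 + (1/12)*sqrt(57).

The residue is (6768/34295)*sqrt(57).

The factor ψ**2 - 3*ψ/2 + 1/6 splits as (ψ - a)(ψ - a') with a = 3/4 + (1/12)*sqrt(57), a' = 3/4 - (1/12)*sqrt(57). At the order-3 pole a set g(ψ) = (ψ - a)^3*f(ψ) = [ψ + 1/30] / (ψ - a')^3.
Order-3 pole: residue = g''(a)/2; g''(3/4 + (1/12)*sqrt(57)) = (13536/34295)*sqrt(57), so the residue is (6768/34295)*sqrt(57).
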